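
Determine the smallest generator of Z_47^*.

5

φ(47) = 47 − 1 = 46 = 2 · 23.
g is a primitive root iff g^(46/q) ≢ 1 (mod 47) for each prime q ∈ {2, 23}.
g = 2: 2^23 ≡ 1 — hits 1, so not a primitive root.
g = 3: 3^23 ≡ 1 — hits 1, so not a primitive root.
g = 4: 4^23 ≡ 1 — hits 1, so not a primitive root.
g = 5: 5^23 ≡ 46; 5^2 ≡ 25 — none is 1, so 5 is a primitive root.
So 5 is the smallest generator of (Z/47Z)^×.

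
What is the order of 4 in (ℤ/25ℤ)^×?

Since 4 ∈ (Z/25Z)^×, its order divides φ(25) = φ(5^2) = 5·(5−1) = 20 = 2^2 · 5.
Divisors of 20: 1, 2, 4, 5, 10, 20.
Compute 4^d (mod 25) for the divisors d until we hit 1:
4^1 ≡ 4 (mod 25)
4^2 ≡ 16 (mod 25)
4^4 ≡ 6 (mod 25)
4^5 ≡ 24 (mod 25)
4^10 ≡ 1 (mod 25) ✓
Hence ord(4) = 10.

10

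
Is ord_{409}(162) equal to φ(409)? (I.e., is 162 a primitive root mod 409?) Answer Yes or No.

No

φ(409) = 409 − 1 = 408 = 2^3 · 3 · 17.
Test 162^(408/q) mod 409 for each prime factor q of 408:
162^204 ≡ 1 (mod 409)  [q = 2: ≡ 1 ✗]
162^136 ≡ 1 (mod 409)  [q = 3: ≡ 1 ✗]
162^24 ≡ 5 (mod 409)  [q = 17: ≢ 1 ✓]
162^204 ≡ 1 shows ord(162) | 204, strictly less than φ(409); not a primitive root.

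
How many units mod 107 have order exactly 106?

52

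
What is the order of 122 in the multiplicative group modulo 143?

4

Since 122 ∈ (Z/143Z)^×, its order divides φ(143) = φ(11·13) = (11−1)·(13−1) = 10·12 = 120 = 2^3 · 3 · 5.
Divisors of 120: 1, 2, 3, 4, 5, 6, 8, 10, 12, 15, 20, 24, 30, 40, 60, 120.
Check 122^d mod 143 for each divisor in increasing order:
122^1 ≡ 122 (mod 143)
122^2 ≡ 12 (mod 143)
122^3 ≡ 34 (mod 143)
122^4 ≡ 1 (mod 143) ✓
Therefore the multiplicative order of 122 modulo 143 is 4.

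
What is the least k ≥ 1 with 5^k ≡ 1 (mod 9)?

By Lagrange's theorem, ord_9(5) divides φ(9) = φ(3^2) = 3·(3−1) = 6 = 2 · 3.
Divisors of 6: 1, 2, 3, 6.
Evaluate successive powers at the divisors of 6:
5^1 ≡ 5
5^2 ≡ 7
5^3 ≡ 8
5^6 ≡ 1
Hence ord(5) = 6.

6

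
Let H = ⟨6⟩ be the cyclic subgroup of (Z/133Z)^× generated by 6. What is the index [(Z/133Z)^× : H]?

6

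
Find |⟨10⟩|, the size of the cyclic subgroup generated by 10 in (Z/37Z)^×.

3

By Lagrange's theorem, ord_37(10) divides φ(37) = 37 − 1 = 36 = 2^2 · 3^2.
Divisors of 36: 1, 2, 3, 4, 6, 9, 12, 18, 36.
Test each divisor d:
10^1 ≡ 10
10^2 ≡ 26
10^3 ≡ 1
Hence ord(10) = 3.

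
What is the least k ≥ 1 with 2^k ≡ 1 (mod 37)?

36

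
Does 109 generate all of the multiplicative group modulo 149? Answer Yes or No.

φ(149) = 149 − 1 = 148 = 2^2 · 37.
Test 109^(148/q) mod 149 for each prime factor q of 148:
109^74 ≡ 148 (mod 149)  [q = 2: ≢ 1 ✓]
109^4 ≡ 31 (mod 149)  [q = 37: ≢ 1 ✓]
All checks pass, so 109 has order 148 and is a primitive root modulo 149.

Yes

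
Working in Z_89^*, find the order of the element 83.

88

ord(83) | φ(89) = 89 − 1 = 88 = 2^3 · 11.
Divisors of 88: 1, 2, 4, 8, 11, 22, 44, 88.
Evaluate successive powers at the divisors of 88:
83^1 ≡ 83 (mod 89)
83^2 ≡ 36 (mod 89)
83^4 ≡ 50 (mod 89)
83^8 ≡ 8 (mod 89)
83^11 ≡ 52 (mod 89)
83^22 ≡ 34 (mod 89)
83^44 ≡ 88 (mod 89)
83^88 ≡ 1 (mod 89) ✓
The smallest such exponent is 88, so the order of 83 is 88.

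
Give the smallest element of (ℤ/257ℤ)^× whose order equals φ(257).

3

φ(257) = 257 − 1 = 256 = 2^8.
Test candidates g = 2, 3, … against the prime factors q ∈ {2} of φ(257): g is a generator iff g^(256/q) ≢ 1 for every such q.
g = 2: 2^128 ≡ 1 — hits 1, so not a primitive root.
g = 3: 3^128 ≡ 256 — none is 1, so 3 is a primitive root.
So 3 is the smallest generator of (Z/257Z)^×.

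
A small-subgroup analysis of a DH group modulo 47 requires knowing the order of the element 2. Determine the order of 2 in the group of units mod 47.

Since 2 ∈ (Z/47Z)^×, its order divides φ(47) = 47 − 1 = 46 = 2 · 23.
Divisors of 46: 1, 2, 23, 46.
Check 2^d mod 47 for each divisor in increasing order:
2^1 ≡ 2 (mod 47)
2^2 ≡ 4 (mod 47)
2^23 ≡ 1 (mod 47) ✓
Therefore the multiplicative order of 2 modulo 47 is 23.

23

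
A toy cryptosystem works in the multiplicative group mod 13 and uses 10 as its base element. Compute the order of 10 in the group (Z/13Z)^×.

The order of 10 must divide φ(13) = 13 − 1 = 12 = 2^2 · 3.
Divisors of 12: 1, 2, 3, 4, 6, 12.
Evaluate successive powers at the divisors of 12:
10^1 ≡ 10
10^2 ≡ 9
10^3 ≡ 12
10^4 ≡ 3
10^6 ≡ 1
So ord_13(10) = 6.

6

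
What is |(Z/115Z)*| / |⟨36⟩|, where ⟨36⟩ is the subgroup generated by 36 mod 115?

8

Since 36 ∈ (Z/115Z)^×, its order divides φ(115) = φ(5·23) = (5−1)·(23−1) = 4·22 = 88 = 2^3 · 11.
Divisors of 88: 1, 2, 4, 8, 11, 22, 44, 88.
Check 36^d mod 115 for each divisor in increasing order:
36^1 ≡ 36 (mod 115)
36^2 ≡ 31 (mod 115)
36^4 ≡ 41 (mod 115)
36^8 ≡ 71 (mod 115)
36^11 ≡ 1 (mod 115) ✓
Thus |⟨36⟩| = ord(36) = 11.
The index is φ(115) / ord(36) = 88 / 11 = 8.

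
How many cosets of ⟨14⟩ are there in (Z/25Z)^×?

2

By Lagrange's theorem, ord_25(14) divides φ(25) = φ(5^2) = 5·(5−1) = 20 = 2^2 · 5.
Divisors of 20: 1, 2, 4, 5, 10, 20.
Compute 14^d (mod 25) for the divisors d until we hit 1:
14^1 ≡ 14 (mod 25)
14^2 ≡ 21 (mod 25)
14^4 ≡ 16 (mod 25)
14^5 ≡ 24 (mod 25)
14^10 ≡ 1 (mod 25) ✓
The order of 14 is 10, so the subgroup it generates has 10 elements.
The index is φ(25) / ord(14) = 20 / 10 = 2.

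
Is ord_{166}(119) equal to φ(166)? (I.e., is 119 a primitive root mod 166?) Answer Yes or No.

No

φ(166) = φ(2)·φ(83) = 1·82 = 82 = 2 · 41.
Test 119^(82/q) mod 166 for each prime factor q of 82:
119^41 ≡ 1 (mod 166)  [q = 2: ≡ 1 ✗]
119^2 ≡ 51 (mod 166)  [q = 41: ≢ 1 ✓]
119^41 ≡ 1 shows ord(119) | 41, strictly less than φ(166); not a primitive root.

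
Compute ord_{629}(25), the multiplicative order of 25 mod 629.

72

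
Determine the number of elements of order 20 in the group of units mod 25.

8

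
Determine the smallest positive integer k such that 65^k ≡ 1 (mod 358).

89

ord(65) | φ(358) = φ(2)·φ(179) = 1·178 = 178 = 2 · 89.
Divisors of 178: 1, 2, 89, 178.
Test each divisor d:
65^1 ≡ 65 (mod 358)
65^2 ≡ 287 (mod 358)
65^89 ≡ 1 (mod 358) ✓
So ord_358(65) = 89.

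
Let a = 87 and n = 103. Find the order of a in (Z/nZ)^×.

102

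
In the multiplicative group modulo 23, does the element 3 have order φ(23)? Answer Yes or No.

φ(23) = 23 − 1 = 22 = 2 · 11.
3 is a primitive root mod 23 iff 3^(φ(23)/q) ≢ 1 for every prime q | φ(23), i.e. q ∈ {2, 11}.
3^11 ≡ 1 (mod 23)  [q = 2: ≡ 1 ✗]
3^2 ≡ 9 (mod 23)  [q = 11: ≢ 1 ✓]
The check at q = 2 fails, so 3 generates a proper subgroup.

No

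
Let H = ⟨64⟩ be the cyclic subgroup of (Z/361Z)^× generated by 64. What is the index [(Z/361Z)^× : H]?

6

ord(64) | φ(361) = φ(19^2) = 19·(19−1) = 342 = 2 · 3^2 · 19.
Divisors of 342: 1, 2, 3, 6, 9, 18, 19, 38, 57, 114, 171, 342.
Test each divisor d:
64^1 ≡ 64 (mod 361)
64^2 ≡ 125 (mod 361)
64^3 ≡ 58 (mod 361)
64^6 ≡ 115 (mod 361)
64^9 ≡ 172 (mod 361)
64^18 ≡ 343 (mod 361)
64^19 ≡ 292 (mod 361)
64^38 ≡ 68 (mod 361)
64^57 ≡ 1 (mod 361) ✓
Thus |⟨64⟩| = ord(64) = 57.
[(Z/361Z)^× : ⟨64⟩] = 342/57 = 6.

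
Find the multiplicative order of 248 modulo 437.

ord(248) | φ(437) = φ(19·23) = (19−1)·(23−1) = 18·22 = 396 = 2^2 · 3^2 · 11.
Divisors of 396: 1, 2, 3, 4, 6, 9, 11, 12, 18, 22, 33, 36, 44, 66, 99, 132, 198, 396.
Compute 248^d (mod 437) for the divisors d until we hit 1:
248^1 ≡ 248 (mod 437)
248^2 ≡ 324 (mod 437)
248^3 ≡ 381 (mod 437)
248^4 ≡ 96 (mod 437)
248^6 ≡ 77 (mod 437)
248^9 ≡ 58 (mod 437)
248^11 ≡ 1 (mod 437) ✓
The smallest such exponent is 11, so the order of 248 is 11.

11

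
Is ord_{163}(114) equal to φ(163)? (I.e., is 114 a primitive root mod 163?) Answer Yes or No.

Yes

φ(163) = 163 − 1 = 162 = 2 · 3^4.
It suffices to check that the order of 114 is not a proper divisor of 162: compute 114^(162/q) for q ∈ {2, 3}.
114^81 ≡ 162 (mod 163)  [q = 2: ≢ 1 ✓]
114^54 ≡ 58 (mod 163)  [q = 3: ≢ 1 ✓]
All checks pass, so 114 has order 162 and is a primitive root modulo 163.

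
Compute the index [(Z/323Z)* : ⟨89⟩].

By Lagrange's theorem, ord_323(89) divides φ(323) = φ(17·19) = (17−1)·(19−1) = 16·18 = 288 = 2^5 · 3^2.
Divisors of 288: 1, 2, 3, 4, 6, 8, 9, 12, 16, 18, 24, 32, 36, 48, 72, 96, 144, 288.
Test each divisor d:
89^1 ≡ 89 (mod 323)
89^2 ≡ 169 (mod 323)
89^3 ≡ 183 (mod 323)
89^4 ≡ 137 (mod 323)
89^6 ≡ 220 (mod 323)
89^8 ≡ 35 (mod 323)
89^9 ≡ 208 (mod 323)
89^12 ≡ 273 (mod 323)
89^16 ≡ 256 (mod 323)
89^18 ≡ 305 (mod 323)
89^24 ≡ 239 (mod 323)
89^32 ≡ 290 (mod 323)
89^36 ≡ 1 (mod 323) ✓
The order of 89 is 36, so the subgroup it generates has 36 elements.
The index is φ(323) / ord(89) = 288 / 36 = 8.

8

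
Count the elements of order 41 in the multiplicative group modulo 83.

40

φ(83) = 83 − 1 = 82 = 2 · 41.
(Z/83Z)^× is cyclic (|G| = 82); a cyclic group of order m has exactly φ(d) elements of each order d | m, and none otherwise.
41 | 82, and φ(41) = 41 − 1 = 40.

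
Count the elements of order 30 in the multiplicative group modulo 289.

0

φ(289) = φ(17^2) = 17·(17−1) = 272 = 2^4 · 17.
In a cyclic group of order 272, there are φ(d) elements of order d for each divisor d of 272, and zero for non-divisors.
30 does not divide 272, so no element of (Z/289Z)^× has order 30.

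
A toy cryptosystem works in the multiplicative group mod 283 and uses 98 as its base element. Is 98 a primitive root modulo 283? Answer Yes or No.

Yes

φ(283) = 283 − 1 = 282 = 2 · 3 · 47.
98 is a primitive root mod 283 iff 98^(φ(283)/q) ≢ 1 for every prime q | φ(283), i.e. q ∈ {2, 3, 47}.
98^141 ≡ 282 (mod 283)  [q = 2: ≢ 1 ✓]
98^94 ≡ 238 (mod 283)  [q = 3: ≢ 1 ✓]
98^6 ≡ 111 (mod 283)  [q = 47: ≢ 1 ✓]
None equal 1, so ord_283(98) = 282: 98 is a primitive root.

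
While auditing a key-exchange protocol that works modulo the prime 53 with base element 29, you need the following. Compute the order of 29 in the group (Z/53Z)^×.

26

ord(29) | φ(53) = 53 − 1 = 52 = 2^2 · 13.
Divisors of 52: 1, 2, 4, 13, 26, 52.
Check 29^d mod 53 for each divisor in increasing order:
29^1 ≡ 29 (mod 53)
29^2 ≡ 46 (mod 53)
29^4 ≡ 49 (mod 53)
29^13 ≡ 52 (mod 53)
29^26 ≡ 1 (mod 53) ✓
Therefore the multiplicative order of 29 modulo 53 is 26.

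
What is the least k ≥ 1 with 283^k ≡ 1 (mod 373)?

93

The order of 283 must divide φ(373) = 373 − 1 = 372 = 2^2 · 3 · 31.
Divisors of 372: 1, 2, 3, 4, 6, 12, 31, 62, 93, 124, 186, 372.
Compute 283^d (mod 373) for the divisors d until we hit 1:
283^1 ≡ 283 (mod 373)
283^2 ≡ 267 (mod 373)
283^3 ≡ 215 (mod 373)
283^4 ≡ 46 (mod 373)
283^6 ≡ 346 (mod 373)
283^12 ≡ 356 (mod 373)
283^31 ≡ 284 (mod 373)
283^62 ≡ 88 (mod 373)
283^93 ≡ 1 (mod 373) ✓
So ord_373(283) = 93.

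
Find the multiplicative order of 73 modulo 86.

42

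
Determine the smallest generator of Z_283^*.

φ(283) = 283 − 1 = 282 = 2 · 3 · 47.
g is a primitive root iff g^(282/q) ≢ 1 (mod 283) for each prime q ∈ {2, 3, 47}.
g = 2: 2^141 ≡ 282; 2^94 ≡ 1 — hits 1, so not a primitive root.
g = 3: 3^141 ≡ 282; 3^94 ≡ 238; 3^6 ≡ 163 — none is 1, so 3 is a primitive root.
The smallest primitive root modulo 283 is 3.

3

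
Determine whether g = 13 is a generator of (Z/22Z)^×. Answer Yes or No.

Yes

φ(22) = φ(2)·φ(11) = 1·10 = 10 = 2 · 5.
13 is a primitive root mod 22 iff 13^(φ(22)/q) ≢ 1 for every prime q | φ(22), i.e. q ∈ {2, 5}.
13^5 ≡ 21 (mod 22)  [q = 2: ≢ 1 ✓]
13^2 ≡ 15 (mod 22)  [q = 5: ≢ 1 ✓]
All checks pass, so 13 has order 10 and is a primitive root modulo 22.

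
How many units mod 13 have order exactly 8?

0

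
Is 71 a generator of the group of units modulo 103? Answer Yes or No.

φ(103) = 103 − 1 = 102 = 2 · 3 · 17.
An element g generates (Z/103Z)^× iff g^(102/q) ≢ 1 (mod 103) for each prime q ∈ {2, 3, 17}.
71^51 ≡ 102 (mod 103)  [q = 2: ≢ 1 ✓]
71^34 ≡ 56 (mod 103)  [q = 3: ≢ 1 ✓]
71^6 ≡ 93 (mod 103)  [q = 17: ≢ 1 ✓]
Every test exponent gives a nontrivial residue, hence 71 generates the full group.

Yes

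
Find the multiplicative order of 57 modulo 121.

110

ord(57) | φ(121) = φ(11^2) = 11·(11−1) = 110 = 2 · 5 · 11.
Divisors of 110: 1, 2, 5, 10, 11, 22, 55, 110.
Evaluate successive powers at the divisors of 110:
57^1 ≡ 57 (mod 121)
57^2 ≡ 103 (mod 121)
57^5 ≡ 76 (mod 121)
57^10 ≡ 89 (mod 121)
57^11 ≡ 112 (mod 121)
57^22 ≡ 81 (mod 121)
57^55 ≡ 120 (mod 121)
57^110 ≡ 1 (mod 121) ✓
Therefore the multiplicative order of 57 modulo 121 is 110.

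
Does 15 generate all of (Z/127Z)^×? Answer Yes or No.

No

φ(127) = 127 − 1 = 126 = 2 · 3^2 · 7.
15 is a primitive root mod 127 iff 15^(φ(127)/q) ≢ 1 for every prime q | φ(127), i.e. q ∈ {2, 3, 7}.
15^63 ≡ 1 (mod 127)  [q = 2: ≡ 1 ✗]
15^42 ≡ 107 (mod 127)  [q = 3: ≢ 1 ✓]
15^18 ≡ 2 (mod 127)  [q = 7: ≢ 1 ✓]
The check at q = 2 fails, so 15 generates a proper subgroup.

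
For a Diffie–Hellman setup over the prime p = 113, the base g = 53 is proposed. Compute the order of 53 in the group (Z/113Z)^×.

ord(53) | φ(113) = 113 − 1 = 112 = 2^4 · 7.
Divisors of 112: 1, 2, 4, 7, 8, 14, 16, 28, 56, 112.
Evaluate successive powers at the divisors of 112:
53^1 ≡ 53
53^2 ≡ 97
53^4 ≡ 30
53^7 ≡ 98
53^8 ≡ 109
53^14 ≡ 112
53^16 ≡ 16
53^28 ≡ 1
The smallest such exponent is 28, so the order of 53 is 28.

28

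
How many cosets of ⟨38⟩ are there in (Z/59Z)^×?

ord(38) | φ(59) = 59 − 1 = 58 = 2 · 29.
Divisors of 58: 1, 2, 29, 58.
Compute 38^d (mod 59) for the divisors d until we hit 1:
38^1 ≡ 38
38^2 ≡ 28
38^29 ≡ 58
38^58 ≡ 1
So ord_59(38) = 58, hence |⟨38⟩| = 58.
The index is φ(59) / ord(38) = 58 / 58 = 1.

1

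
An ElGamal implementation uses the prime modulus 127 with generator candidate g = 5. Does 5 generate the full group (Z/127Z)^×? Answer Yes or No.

φ(127) = 127 − 1 = 126 = 2 · 3^2 · 7.
An element g generates (Z/127Z)^× iff g^(126/q) ≢ 1 (mod 127) for each prime q ∈ {2, 3, 7}.
5^63 ≡ 126 (mod 127)  [q = 2: ≢ 1 ✓]
5^42 ≡ 1 (mod 127)  [q = 3: ≡ 1 ✗]
5^18 ≡ 64 (mod 127)  [q = 7: ≢ 1 ✓]
Since 5^42 ≡ 1, the order of 5 divides 42 < 126, so 5 is not a primitive root.

No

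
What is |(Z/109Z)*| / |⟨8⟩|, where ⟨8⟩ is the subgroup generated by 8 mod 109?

By Lagrange's theorem, ord_109(8) divides φ(109) = 109 − 1 = 108 = 2^2 · 3^3.
Divisors of 108: 1, 2, 3, 4, 6, 9, 12, 18, 27, 36, 54, 108.
Evaluate successive powers at the divisors of 108:
8^1 ≡ 8 (mod 109)
8^2 ≡ 64 (mod 109)
8^3 ≡ 76 (mod 109)
8^4 ≡ 63 (mod 109)
8^6 ≡ 108 (mod 109)
8^9 ≡ 33 (mod 109)
8^12 ≡ 1 (mod 109) ✓
Thus |⟨8⟩| = ord(8) = 12.
The index is φ(109) / ord(8) = 108 / 12 = 9.

9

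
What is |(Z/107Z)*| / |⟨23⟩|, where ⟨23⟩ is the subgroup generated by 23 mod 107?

ord(23) | φ(107) = 107 − 1 = 106 = 2 · 53.
Divisors of 106: 1, 2, 53, 106.
Compute 23^d (mod 107) for the divisors d until we hit 1:
23^1 ≡ 23 (mod 107)
23^2 ≡ 101 (mod 107)
23^53 ≡ 1 (mod 107) ✓
So ord_107(23) = 53, hence |⟨23⟩| = 53.
[(Z/107Z)^× : ⟨23⟩] = 106/53 = 2.

2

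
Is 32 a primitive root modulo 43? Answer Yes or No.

φ(43) = 43 − 1 = 42 = 2 · 3 · 7.
Test 32^(42/q) mod 43 for each prime factor q of 42:
32^21 ≡ 42 (mod 43)  [q = 2: ≢ 1 ✓]
32^14 ≡ 1 (mod 43)  [q = 3: ≡ 1 ✗]
32^6 ≡ 4 (mod 43)  [q = 7: ≢ 1 ✓]
The check at q = 3 fails, so 32 generates a proper subgroup.

No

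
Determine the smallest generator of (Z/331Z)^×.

φ(331) = 331 − 1 = 330 = 2 · 3 · 5 · 11.
Test candidates g = 2, 3, … against the prime factors q ∈ {2, 3, 5, 11} of φ(331): g is a generator iff g^(330/q) ≢ 1 for every such q.
g = 2: 2^165 ≡ 330; 2^110 ≡ 299; 2^66 ≡ 64; 2^30 ≡ 1 — hits 1, so not a primitive root.
g = 3: 3^165 ≡ 330; 3^110 ≡ 299; 3^66 ≡ 64; 3^30 ≡ 270 — none is 1, so 3 is a primitive root.
The smallest primitive root modulo 331 is 3.

3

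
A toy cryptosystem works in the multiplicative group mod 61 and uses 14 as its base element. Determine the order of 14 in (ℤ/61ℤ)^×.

ord(14) | φ(61) = 61 − 1 = 60 = 2^2 · 3 · 5.
Divisors of 60: 1, 2, 3, 4, 5, 6, 10, 12, 15, 20, 30, 60.
Check 14^d mod 61 for each divisor in increasing order:
14^1 ≡ 14 (mod 61)
14^2 ≡ 13 (mod 61)
14^3 ≡ 60 (mod 61)
14^4 ≡ 47 (mod 61)
14^5 ≡ 48 (mod 61)
14^6 ≡ 1 (mod 61) ✓
So ord_61(14) = 6.

6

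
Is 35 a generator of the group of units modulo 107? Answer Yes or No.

No

φ(107) = 107 − 1 = 106 = 2 · 53.
An element g generates (Z/107Z)^× iff g^(106/q) ≢ 1 (mod 107) for each prime q ∈ {2, 53}.
35^53 ≡ 1 (mod 107)  [q = 2: ≡ 1 ✗]
35^2 ≡ 48 (mod 107)  [q = 53: ≢ 1 ✓]
Since 35^53 ≡ 1, the order of 35 divides 53 < 106, so 35 is not a primitive root.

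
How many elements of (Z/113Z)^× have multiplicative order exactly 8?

4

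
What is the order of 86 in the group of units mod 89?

88

Since 86 ∈ (Z/89Z)^×, its order divides φ(89) = 89 − 1 = 88 = 2^3 · 11.
Divisors of 88: 1, 2, 4, 8, 11, 22, 44, 88.
Compute 86^d (mod 89) for the divisors d until we hit 1:
86^1 ≡ 86
86^2 ≡ 9
86^4 ≡ 81
86^8 ≡ 64
86^11 ≡ 52
86^22 ≡ 34
86^44 ≡ 88
86^88 ≡ 1
Therefore the multiplicative order of 86 modulo 89 is 88.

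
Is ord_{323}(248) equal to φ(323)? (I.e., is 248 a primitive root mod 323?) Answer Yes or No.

No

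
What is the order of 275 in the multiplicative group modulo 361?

171

By Lagrange's theorem, ord_361(275) divides φ(361) = φ(19^2) = 19·(19−1) = 342 = 2 · 3^2 · 19.
Divisors of 342: 1, 2, 3, 6, 9, 18, 19, 38, 57, 114, 171, 342.
Evaluate successive powers at the divisors of 342:
275^1 ≡ 275 (mod 361)
275^2 ≡ 176 (mod 361)
275^3 ≡ 26 (mod 361)
275^6 ≡ 315 (mod 361)
275^9 ≡ 248 (mod 361)
275^18 ≡ 134 (mod 361)
275^19 ≡ 28 (mod 361)
275^38 ≡ 62 (mod 361)
275^57 ≡ 292 (mod 361)
275^114 ≡ 68 (mod 361)
275^171 ≡ 1 (mod 361) ✓
Hence ord(275) = 171.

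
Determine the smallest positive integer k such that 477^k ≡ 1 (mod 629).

9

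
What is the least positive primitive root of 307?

φ(307) = 307 − 1 = 306 = 2 · 3^2 · 17.
g is a primitive root iff g^(306/q) ≢ 1 (mod 307) for each prime q ∈ {2, 3, 17}.
g = 2: 2^153 ≡ 306; 2^102 ≡ 1 — hits 1, so not a primitive root.
g = 3: 3^153 ≡ 306; 3^102 ≡ 1 — hits 1, so not a primitive root.
g = 4: 4^153 ≡ 1 — hits 1, so not a primitive root.
g = 5: 5^153 ≡ 306; 5^102 ≡ 289; 5^18 ≡ 81 — none is 1, so 5 is a primitive root.
So 5 is the smallest generator of (Z/307Z)^×.

5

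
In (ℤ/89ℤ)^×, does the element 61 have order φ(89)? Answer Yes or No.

φ(89) = 89 − 1 = 88 = 2^3 · 11.
61 is a primitive root mod 89 iff 61^(φ(89)/q) ≢ 1 for every prime q | φ(89), i.e. q ∈ {2, 11}.
61^44 ≡ 88 (mod 89)  [q = 2: ≢ 1 ✓]
61^8 ≡ 39 (mod 89)  [q = 11: ≢ 1 ✓]
Every test exponent gives a nontrivial residue, hence 61 generates the full group.

Yes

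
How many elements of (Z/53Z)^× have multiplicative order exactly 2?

φ(53) = 53 − 1 = 52 = 2^2 · 13.
In a cyclic group of order 52, there are φ(d) elements of order d for each divisor d of 52, and zero for non-divisors.
2 | 52, and φ(2) = 2 − 1 = 1.

1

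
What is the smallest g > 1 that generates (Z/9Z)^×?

φ(9) = φ(3^2) = 3·(3−1) = 6 = 2 · 3.
Test candidates g = 2, 3, … against the prime factors q ∈ {2, 3} of φ(9): g is a generator iff g^(6/q) ≢ 1 for every such q.
g = 2: 2^3 ≡ 8; 2^2 ≡ 4 — none is 1, so 2 is a primitive root.
So 2 is the smallest generator of (Z/9Z)^×.

2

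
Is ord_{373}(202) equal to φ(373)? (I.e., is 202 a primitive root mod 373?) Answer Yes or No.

Yes

φ(373) = 373 − 1 = 372 = 2^2 · 3 · 31.
202 is a primitive root mod 373 iff 202^(φ(373)/q) ≢ 1 for every prime q | φ(373), i.e. q ∈ {2, 3, 31}.
202^186 ≡ 372 (mod 373)  [q = 2: ≢ 1 ✓]
202^124 ≡ 88 (mod 373)  [q = 3: ≢ 1 ✓]
202^12 ≡ 41 (mod 373)  [q = 31: ≢ 1 ✓]
All checks pass, so 202 has order 372 and is a primitive root modulo 373.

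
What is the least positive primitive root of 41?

6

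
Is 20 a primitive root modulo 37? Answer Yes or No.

Yes

φ(37) = 37 − 1 = 36 = 2^2 · 3^2.
It suffices to check that the order of 20 is not a proper divisor of 36: compute 20^(36/q) for q ∈ {2, 3}.
20^18 ≡ 36 (mod 37)  [q = 2: ≢ 1 ✓]
20^12 ≡ 26 (mod 37)  [q = 3: ≢ 1 ✓]
Every test exponent gives a nontrivial residue, hence 20 generates the full group.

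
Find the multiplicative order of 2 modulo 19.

18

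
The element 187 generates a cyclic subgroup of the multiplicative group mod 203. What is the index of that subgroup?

The order of 187 must divide φ(203) = φ(7·29) = (7−1)·(29−1) = 6·28 = 168 = 2^3 · 3 · 7.
Divisors of 168: 1, 2, 3, 4, 6, 7, 8, 12, 14, 21, 24, 28, 42, 56, 84, 168.
Test each divisor d:
187^1 ≡ 187
187^2 ≡ 53
187^3 ≡ 167
187^4 ≡ 170
187^6 ≡ 78
187^7 ≡ 173
187^8 ≡ 74
187^12 ≡ 197
187^14 ≡ 88
187^21 ≡ 202
187^24 ≡ 36
187^28 ≡ 30
187^42 ≡ 1
Thus |⟨187⟩| = ord(187) = 42.
[(Z/203Z)^× : ⟨187⟩] = 168/42 = 4.

4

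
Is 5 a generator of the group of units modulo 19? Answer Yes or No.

No

φ(19) = 19 − 1 = 18 = 2 · 3^2.
5 is a primitive root mod 19 iff 5^(φ(19)/q) ≢ 1 for every prime q | φ(19), i.e. q ∈ {2, 3}.
5^9 ≡ 1 (mod 19)  [q = 2: ≡ 1 ✗]
5^6 ≡ 7 (mod 19)  [q = 3: ≢ 1 ✓]
5^9 ≡ 1 shows ord(5) | 9, strictly less than φ(19); not a primitive root.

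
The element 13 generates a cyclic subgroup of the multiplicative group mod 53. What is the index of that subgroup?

4

By Lagrange's theorem, ord_53(13) divides φ(53) = 53 − 1 = 52 = 2^2 · 13.
Divisors of 52: 1, 2, 4, 13, 26, 52.
Test each divisor d:
13^1 ≡ 13
13^2 ≡ 10
13^4 ≡ 47
13^13 ≡ 1
The order of 13 is 13, so the subgroup it generates has 13 elements.
[(Z/53Z)^× : ⟨13⟩] = 52/13 = 4.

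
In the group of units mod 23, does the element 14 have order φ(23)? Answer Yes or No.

Yes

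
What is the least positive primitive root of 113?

3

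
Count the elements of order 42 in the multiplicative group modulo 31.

φ(31) = 31 − 1 = 30 = 2 · 3 · 5.
(Z/31Z)^× is cyclic (|G| = 30); a cyclic group of order m has exactly φ(d) elements of each order d | m, and none otherwise.
Here 30 is not a multiple of 42, so there are no elements of order 42.

0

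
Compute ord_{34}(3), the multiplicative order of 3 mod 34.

16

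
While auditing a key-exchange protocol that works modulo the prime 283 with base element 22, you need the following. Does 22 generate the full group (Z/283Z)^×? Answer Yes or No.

Yes

φ(283) = 283 − 1 = 282 = 2 · 3 · 47.
Test 22^(282/q) mod 283 for each prime factor q of 282:
22^141 ≡ 282 (mod 283)  [q = 2: ≢ 1 ✓]
22^94 ≡ 44 (mod 283)  [q = 3: ≢ 1 ✓]
22^6 ≡ 199 (mod 283)  [q = 47: ≢ 1 ✓]
None equal 1, so ord_283(22) = 282: 22 is a primitive root.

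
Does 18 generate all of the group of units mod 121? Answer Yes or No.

Yes

φ(121) = φ(11^2) = 11·(11−1) = 110 = 2 · 5 · 11.
An element g generates (Z/121Z)^× iff g^(110/q) ≢ 1 (mod 121) for each prime q ∈ {2, 5, 11}.
18^55 ≡ 120 (mod 121)  [q = 2: ≢ 1 ✓]
18^22 ≡ 27 (mod 121)  [q = 5: ≢ 1 ✓]
18^10 ≡ 56 (mod 121)  [q = 11: ≢ 1 ✓]
All checks pass, so 18 has order 110 and is a primitive root modulo 121.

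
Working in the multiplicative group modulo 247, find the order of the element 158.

36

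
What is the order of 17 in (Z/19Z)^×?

9

ord(17) | φ(19) = 19 − 1 = 18 = 2 · 3^2.
Divisors of 18: 1, 2, 3, 6, 9, 18.
Compute 17^d (mod 19) for the divisors d until we hit 1:
17^1 ≡ 17 (mod 19)
17^2 ≡ 4 (mod 19)
17^3 ≡ 11 (mod 19)
17^6 ≡ 7 (mod 19)
17^9 ≡ 1 (mod 19) ✓
Hence ord(17) = 9.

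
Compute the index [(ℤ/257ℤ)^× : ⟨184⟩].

4

By Lagrange's theorem, ord_257(184) divides φ(257) = 257 − 1 = 256 = 2^8.
Divisors of 256: 1, 2, 4, 8, 16, 32, 64, 128, 256.
Check 184^d mod 257 for each divisor in increasing order:
184^1 ≡ 184 (mod 257)
184^2 ≡ 189 (mod 257)
184^4 ≡ 255 (mod 257)
184^8 ≡ 4 (mod 257)
184^16 ≡ 16 (mod 257)
184^32 ≡ 256 (mod 257)
184^64 ≡ 1 (mod 257) ✓
Thus |⟨184⟩| = ord(184) = 64.
The index is φ(257) / ord(184) = 256 / 64 = 4.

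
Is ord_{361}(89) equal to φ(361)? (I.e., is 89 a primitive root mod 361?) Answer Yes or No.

Yes

φ(361) = φ(19^2) = 19·(19−1) = 342 = 2 · 3^2 · 19.
It suffices to check that the order of 89 is not a proper divisor of 342: compute 89^(342/q) for q ∈ {2, 3, 19}.
89^171 ≡ 360 (mod 361)  [q = 2: ≢ 1 ✓]
89^114 ≡ 68 (mod 361)  [q = 3: ≢ 1 ✓]
89^18 ≡ 115 (mod 361)  [q = 19: ≢ 1 ✓]
Every test exponent gives a nontrivial residue, hence 89 generates the full group.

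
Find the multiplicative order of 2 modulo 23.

11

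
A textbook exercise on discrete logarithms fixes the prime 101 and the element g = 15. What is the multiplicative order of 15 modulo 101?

ord(15) | φ(101) = 101 − 1 = 100 = 2^2 · 5^2.
Divisors of 100: 1, 2, 4, 5, 10, 20, 25, 50, 100.
Test each divisor d:
15^1 ≡ 15
15^2 ≡ 23
15^4 ≡ 24
15^5 ≡ 57
15^10 ≡ 17
15^20 ≡ 87
15^25 ≡ 10
15^50 ≡ 100
15^100 ≡ 1
Hence ord(15) = 100.

100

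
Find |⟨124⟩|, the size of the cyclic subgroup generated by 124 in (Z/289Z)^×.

272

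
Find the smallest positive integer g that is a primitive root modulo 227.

φ(227) = 227 − 1 = 226 = 2 · 113.
Test candidates g = 2, 3, … against the prime factors q ∈ {2, 113} of φ(227): g is a generator iff g^(226/q) ≢ 1 for every such q.
g = 2: 2^113 ≡ 226; 2^2 ≡ 4 — none is 1, so 2 is a primitive root.
The smallest primitive root modulo 227 is 2.

2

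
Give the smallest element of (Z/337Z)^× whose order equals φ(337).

φ(337) = 337 − 1 = 336 = 2^4 · 3 · 7.
Test candidates g = 2, 3, … against the prime factors q ∈ {2, 3, 7} of φ(337): g is a generator iff g^(336/q) ≢ 1 for every such q.
g = 2: 2^168 ≡ 1 — hits 1, so not a primitive root.
g = 3: 3^168 ≡ 1 — hits 1, so not a primitive root.
g = 4: 4^168 ≡ 1 — hits 1, so not a primitive root.
g = 5: 5^168 ≡ 336; 5^112 ≡ 1 — hits 1, so not a primitive root.
g = 6: 6^168 ≡ 1 — hits 1, so not a primitive root.
g = 7: 7^168 ≡ 1 — hits 1, so not a primitive root.
g = 8: 8^168 ≡ 1 — hits 1, so not a primitive root.
g = 9: 9^168 ≡ 1 — hits 1, so not a primitive root.
g = 10: 10^168 ≡ 336; 10^112 ≡ 128; 10^48 ≡ 175 — none is 1, so 10 is a primitive root.
Hence the least primitive root of 337 is 10.

10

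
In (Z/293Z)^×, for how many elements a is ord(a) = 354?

0

φ(293) = 293 − 1 = 292 = 2^2 · 73.
(Z/293Z)^× is cyclic (|G| = 292); a cyclic group of order m has exactly φ(d) elements of each order d | m, and none otherwise.
Since 354 ∤ 292, the count is 0.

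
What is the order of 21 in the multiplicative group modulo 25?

5

The order of 21 must divide φ(25) = φ(5^2) = 5·(5−1) = 20 = 2^2 · 5.
Divisors of 20: 1, 2, 4, 5, 10, 20.
Check 21^d mod 25 for each divisor in increasing order:
21^1 ≡ 21 (mod 25)
21^2 ≡ 16 (mod 25)
21^4 ≡ 6 (mod 25)
21^5 ≡ 1 (mod 25) ✓
Therefore the multiplicative order of 21 modulo 25 is 5.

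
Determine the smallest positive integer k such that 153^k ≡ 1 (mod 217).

10

ord(153) | φ(217) = φ(7·31) = (7−1)·(31−1) = 6·30 = 180 = 2^2 · 3^2 · 5.
Divisors of 180: 1, 2, 3, 4, 5, 6, 9, 10, 12, 15, 18, 20, 30, 36, 45, 60, 90, 180.
Evaluate successive powers at the divisors of 180:
153^1 ≡ 153
153^2 ≡ 190
153^3 ≡ 209
153^4 ≡ 78
153^5 ≡ 216
153^6 ≡ 64
153^9 ≡ 139
153^10 ≡ 1
So ord_217(153) = 10.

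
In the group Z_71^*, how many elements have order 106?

φ(71) = 71 − 1 = 70 = 2 · 5 · 7.
(Z/71Z)^× is cyclic (|G| = 70); a cyclic group of order m has exactly φ(d) elements of each order d | m, and none otherwise.
Since 106 ∤ 70, the count is 0.

0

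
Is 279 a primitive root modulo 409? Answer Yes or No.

Yes

φ(409) = 409 − 1 = 408 = 2^3 · 3 · 17.
It suffices to check that the order of 279 is not a proper divisor of 408: compute 279^(408/q) for q ∈ {2, 3, 17}.
279^204 ≡ 408 (mod 409)  [q = 2: ≢ 1 ✓]
279^136 ≡ 355 (mod 409)  [q = 3: ≢ 1 ✓]
279^24 ≡ 25 (mod 409)  [q = 17: ≢ 1 ✓]
None equal 1, so ord_409(279) = 408: 279 is a primitive root.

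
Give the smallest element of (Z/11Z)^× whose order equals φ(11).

2

φ(11) = 11 − 1 = 10 = 2 · 5.
Test candidates g = 2, 3, … against the prime factors q ∈ {2, 5} of φ(11): g is a generator iff g^(10/q) ≢ 1 for every such q.
g = 2: 2^5 ≡ 10; 2^2 ≡ 4 — none is 1, so 2 is a primitive root.
Hence the least primitive root of 11 is 2.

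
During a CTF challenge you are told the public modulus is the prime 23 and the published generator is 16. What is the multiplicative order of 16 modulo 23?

11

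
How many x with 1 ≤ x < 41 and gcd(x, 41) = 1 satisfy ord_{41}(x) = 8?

4

φ(41) = 41 − 1 = 40 = 2^3 · 5.
Since (Z/41Z)^× is cyclic of order 40, the number of elements of order d is φ(d) when d | 40 and 0 otherwise.
8 = 2^3 divides 40, and φ(8) = 4.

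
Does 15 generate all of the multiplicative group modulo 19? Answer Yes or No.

φ(19) = 19 − 1 = 18 = 2 · 3^2.
It suffices to check that the order of 15 is not a proper divisor of 18: compute 15^(18/q) for q ∈ {2, 3}.
15^9 ≡ 18 (mod 19)  [q = 2: ≢ 1 ✓]
15^6 ≡ 11 (mod 19)  [q = 3: ≢ 1 ✓]
None equal 1, so ord_19(15) = 18: 15 is a primitive root.

Yes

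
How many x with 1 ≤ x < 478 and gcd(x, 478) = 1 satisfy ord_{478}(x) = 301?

0

φ(478) = φ(2)·φ(239) = 1·238 = 238 = 2 · 7 · 17.
In a cyclic group of order 238, there are φ(d) elements of order d for each divisor d of 238, and zero for non-divisors.
Since 301 ∤ 238, the count is 0.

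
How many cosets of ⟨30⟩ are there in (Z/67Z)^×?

Since 30 ∈ (Z/67Z)^×, its order divides φ(67) = 67 − 1 = 66 = 2 · 3 · 11.
Divisors of 66: 1, 2, 3, 6, 11, 22, 33, 66.
Compute 30^d (mod 67) for the divisors d until we hit 1:
30^1 ≡ 30 (mod 67)
30^2 ≡ 29 (mod 67)
30^3 ≡ 66 (mod 67)
30^6 ≡ 1 (mod 67) ✓
So ord_67(30) = 6, hence |⟨30⟩| = 6.
The index is φ(67) / ord(30) = 66 / 6 = 11.

11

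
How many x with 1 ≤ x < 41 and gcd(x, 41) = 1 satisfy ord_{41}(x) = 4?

φ(41) = 41 − 1 = 40 = 2^3 · 5.
Since (Z/41Z)^× is cyclic of order 40, the number of elements of order d is φ(d) when d | 40 and 0 otherwise.
4 = 2^2 divides 40, and φ(4) = 2.

2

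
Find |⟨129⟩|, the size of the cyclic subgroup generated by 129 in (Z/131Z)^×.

65

By Lagrange's theorem, ord_131(129) divides φ(131) = 131 − 1 = 130 = 2 · 5 · 13.
Divisors of 130: 1, 2, 5, 10, 13, 26, 65, 130.
Evaluate successive powers at the divisors of 130:
129^1 ≡ 129 (mod 131)
129^2 ≡ 4 (mod 131)
129^5 ≡ 99 (mod 131)
129^10 ≡ 107 (mod 131)
129^13 ≡ 61 (mod 131)
129^26 ≡ 53 (mod 131)
129^65 ≡ 1 (mod 131) ✓
Hence ord(129) = 65.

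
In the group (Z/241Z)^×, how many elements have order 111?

φ(241) = 241 − 1 = 240 = 2^4 · 3 · 5.
(Z/241Z)^× is cyclic (|G| = 240); a cyclic group of order m has exactly φ(d) elements of each order d | m, and none otherwise.
Here 240 is not a multiple of 111, so there are no elements of order 111.

0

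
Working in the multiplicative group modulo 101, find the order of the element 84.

5

The order of 84 must divide φ(101) = 101 − 1 = 100 = 2^2 · 5^2.
Divisors of 100: 1, 2, 4, 5, 10, 20, 25, 50, 100.
Evaluate successive powers at the divisors of 100:
84^1 ≡ 84 (mod 101)
84^2 ≡ 87 (mod 101)
84^4 ≡ 95 (mod 101)
84^5 ≡ 1 (mod 101) ✓
The smallest such exponent is 5, so the order of 84 is 5.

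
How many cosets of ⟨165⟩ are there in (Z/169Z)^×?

4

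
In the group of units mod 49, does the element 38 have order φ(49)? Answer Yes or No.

φ(49) = φ(7^2) = 7·(7−1) = 42 = 2 · 3 · 7.
It suffices to check that the order of 38 is not a proper divisor of 42: compute 38^(42/q) for q ∈ {2, 3, 7}.
38^21 ≡ 48 (mod 49)  [q = 2: ≢ 1 ✓]
38^14 ≡ 30 (mod 49)  [q = 3: ≢ 1 ✓]
38^6 ≡ 15 (mod 49)  [q = 7: ≢ 1 ✓]
Every test exponent gives a nontrivial residue, hence 38 generates the full group.

Yes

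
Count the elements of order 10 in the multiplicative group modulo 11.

4

φ(11) = 11 − 1 = 10 = 2 · 5.
In a cyclic group of order 10, there are φ(d) elements of order d for each divisor d of 10, and zero for non-divisors.
10 = 2 · 5 divides 10, and φ(10) = 4.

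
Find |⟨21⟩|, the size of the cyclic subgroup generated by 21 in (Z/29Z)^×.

28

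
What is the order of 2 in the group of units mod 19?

By Lagrange's theorem, ord_19(2) divides φ(19) = 19 − 1 = 18 = 2 · 3^2.
Divisors of 18: 1, 2, 3, 6, 9, 18.
Evaluate successive powers at the divisors of 18:
2^1 ≡ 2 (mod 19)
2^2 ≡ 4 (mod 19)
2^3 ≡ 8 (mod 19)
2^6 ≡ 7 (mod 19)
2^9 ≡ 18 (mod 19)
2^18 ≡ 1 (mod 19) ✓
So ord_19(2) = 18.

18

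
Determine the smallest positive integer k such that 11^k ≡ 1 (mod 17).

Since 11 ∈ (Z/17Z)^×, its order divides φ(17) = 17 − 1 = 16 = 2^4.
Divisors of 16: 1, 2, 4, 8, 16.
Compute 11^d (mod 17) for the divisors d until we hit 1:
11^1 ≡ 11 (mod 17)
11^2 ≡ 2 (mod 17)
11^4 ≡ 4 (mod 17)
11^8 ≡ 16 (mod 17)
11^16 ≡ 1 (mod 17) ✓
Hence ord(11) = 16.

16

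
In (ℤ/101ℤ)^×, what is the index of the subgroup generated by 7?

1

The order of 7 must divide φ(101) = 101 − 1 = 100 = 2^2 · 5^2.
Divisors of 100: 1, 2, 4, 5, 10, 20, 25, 50, 100.
Check 7^d mod 101 for each divisor in increasing order:
7^1 ≡ 7
7^2 ≡ 49
7^4 ≡ 78
7^5 ≡ 41
7^10 ≡ 65
7^20 ≡ 84
7^25 ≡ 10
7^50 ≡ 100
7^100 ≡ 1
The order of 7 is 100, so the subgroup it generates has 100 elements.
[(Z/101Z)^× : ⟨7⟩] = 100/100 = 1.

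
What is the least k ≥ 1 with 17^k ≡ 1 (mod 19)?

9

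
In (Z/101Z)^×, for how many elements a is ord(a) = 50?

φ(101) = 101 − 1 = 100 = 2^2 · 5^2.
(Z/101Z)^× is cyclic (|G| = 100); a cyclic group of order m has exactly φ(d) elements of each order d | m, and none otherwise.
50 = 2 · 5^2 divides 100, and φ(50) = 20.

20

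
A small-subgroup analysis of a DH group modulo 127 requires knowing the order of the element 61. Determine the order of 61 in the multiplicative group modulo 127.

21

By Lagrange's theorem, ord_127(61) divides φ(127) = 127 − 1 = 126 = 2 · 3^2 · 7.
Divisors of 126: 1, 2, 3, 6, 7, 9, 14, 18, 21, 42, 63, 126.
Compute 61^d (mod 127) for the divisors d until we hit 1:
61^1 ≡ 61 (mod 127)
61^2 ≡ 38 (mod 127)
61^3 ≡ 32 (mod 127)
61^6 ≡ 8 (mod 127)
61^7 ≡ 107 (mod 127)
61^9 ≡ 2 (mod 127)
61^14 ≡ 19 (mod 127)
61^18 ≡ 4 (mod 127)
61^21 ≡ 1 (mod 127) ✓
So ord_127(61) = 21.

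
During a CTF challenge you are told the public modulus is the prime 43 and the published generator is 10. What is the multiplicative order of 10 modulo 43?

Since 10 ∈ (Z/43Z)^×, its order divides φ(43) = 43 − 1 = 42 = 2 · 3 · 7.
Divisors of 42: 1, 2, 3, 6, 7, 14, 21, 42.
Evaluate successive powers at the divisors of 42:
10^1 ≡ 10
10^2 ≡ 14
10^3 ≡ 11
10^6 ≡ 35
10^7 ≡ 6
10^14 ≡ 36
10^21 ≡ 1
Hence ord(10) = 21.

21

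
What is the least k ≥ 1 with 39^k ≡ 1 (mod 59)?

By Lagrange's theorem, ord_59(39) divides φ(59) = 59 − 1 = 58 = 2 · 29.
Divisors of 58: 1, 2, 29, 58.
Evaluate successive powers at the divisors of 58:
39^1 ≡ 39 (mod 59)
39^2 ≡ 46 (mod 59)
39^29 ≡ 58 (mod 59)
39^58 ≡ 1 (mod 59) ✓
So ord_59(39) = 58.

58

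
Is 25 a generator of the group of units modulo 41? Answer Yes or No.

No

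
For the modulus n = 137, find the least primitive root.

3

φ(137) = 137 − 1 = 136 = 2^3 · 17.
g is a primitive root iff g^(136/q) ≢ 1 (mod 137) for each prime q ∈ {2, 17}.
g = 2: 2^68 ≡ 1 — hits 1, so not a primitive root.
g = 3: 3^68 ≡ 136; 3^8 ≡ 122 — none is 1, so 3 is a primitive root.
Hence the least primitive root of 137 is 3.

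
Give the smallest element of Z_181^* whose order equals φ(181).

2

φ(181) = 181 − 1 = 180 = 2^2 · 3^2 · 5.
Test candidates g = 2, 3, … against the prime factors q ∈ {2, 3, 5} of φ(181): g is a generator iff g^(180/q) ≢ 1 for every such q.
g = 2: 2^90 ≡ 180; 2^60 ≡ 48; 2^36 ≡ 59 — none is 1, so 2 is a primitive root.
Hence the least primitive root of 181 is 2.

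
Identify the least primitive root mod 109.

6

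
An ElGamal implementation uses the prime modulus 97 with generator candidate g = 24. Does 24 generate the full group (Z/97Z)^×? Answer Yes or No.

φ(97) = 97 − 1 = 96 = 2^5 · 3.
It suffices to check that the order of 24 is not a proper divisor of 96: compute 24^(96/q) for q ∈ {2, 3}.
24^48 ≡ 1 (mod 97)  [q = 2: ≡ 1 ✗]
24^32 ≡ 35 (mod 97)  [q = 3: ≢ 1 ✓]
The check at q = 2 fails, so 24 generates a proper subgroup.

No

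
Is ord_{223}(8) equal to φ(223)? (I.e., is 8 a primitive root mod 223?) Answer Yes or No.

No

φ(223) = 223 − 1 = 222 = 2 · 3 · 37.
8 is a primitive root mod 223 iff 8^(φ(223)/q) ≢ 1 for every prime q | φ(223), i.e. q ∈ {2, 3, 37}.
8^111 ≡ 1 (mod 223)  [q = 2: ≡ 1 ✗]
8^74 ≡ 1 (mod 223)  [q = 3: ≡ 1 ✗]
8^6 ≡ 119 (mod 223)  [q = 37: ≢ 1 ✓]
Since 8^111 ≡ 1, the order of 8 divides 111 < 222, so 8 is not a primitive root.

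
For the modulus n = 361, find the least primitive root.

φ(361) = φ(19^2) = 19·(19−1) = 342 = 2 · 3^2 · 19.
g is a primitive root iff g^(342/q) ≢ 1 (mod 361) for each prime q ∈ {2, 3, 19}.
g = 2: 2^171 ≡ 360; 2^114 ≡ 292; 2^18 ≡ 58 — none is 1, so 2 is a primitive root.
So 2 is the smallest generator of (Z/361Z)^×.

2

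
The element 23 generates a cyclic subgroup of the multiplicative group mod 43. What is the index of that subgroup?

2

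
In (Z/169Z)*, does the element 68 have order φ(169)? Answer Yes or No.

No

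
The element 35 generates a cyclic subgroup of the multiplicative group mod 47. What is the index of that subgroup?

The order of 35 must divide φ(47) = 47 − 1 = 46 = 2 · 23.
Divisors of 46: 1, 2, 23, 46.
Test each divisor d:
35^1 ≡ 35 (mod 47)
35^2 ≡ 3 (mod 47)
35^23 ≡ 46 (mod 47)
35^46 ≡ 1 (mod 47) ✓
So ord_47(35) = 46, hence |⟨35⟩| = 46.
The index is φ(47) / ord(35) = 46 / 46 = 1.

1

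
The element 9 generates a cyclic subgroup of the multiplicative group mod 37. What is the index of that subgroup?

The order of 9 must divide φ(37) = 37 − 1 = 36 = 2^2 · 3^2.
Divisors of 36: 1, 2, 3, 4, 6, 9, 12, 18, 36.
Check 9^d mod 37 for each divisor in increasing order:
9^1 ≡ 9 (mod 37)
9^2 ≡ 7 (mod 37)
9^3 ≡ 26 (mod 37)
9^4 ≡ 12 (mod 37)
9^6 ≡ 10 (mod 37)
9^9 ≡ 1 (mod 37) ✓
Thus |⟨9⟩| = ord(9) = 9.
Index = |(Z/37Z)^×| / |⟨9⟩| = 36 / 9 = 4.

4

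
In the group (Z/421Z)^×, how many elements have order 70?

24

φ(421) = 421 − 1 = 420 = 2^2 · 3 · 5 · 7.
Since (Z/421Z)^× is cyclic of order 420, the number of elements of order d is φ(d) when d | 420 and 0 otherwise.
70 = 2 · 5 · 7 divides 420, and φ(70) = 24.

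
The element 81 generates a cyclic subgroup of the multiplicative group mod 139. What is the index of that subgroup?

2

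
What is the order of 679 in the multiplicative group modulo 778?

ord(679) | φ(778) = φ(2)·φ(389) = 1·388 = 388 = 2^2 · 97.
Divisors of 388: 1, 2, 4, 97, 194, 388.
Evaluate successive powers at the divisors of 388:
679^1 ≡ 679
679^2 ≡ 465
679^4 ≡ 719
679^97 ≡ 1
Therefore the multiplicative order of 679 modulo 778 is 97.

97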